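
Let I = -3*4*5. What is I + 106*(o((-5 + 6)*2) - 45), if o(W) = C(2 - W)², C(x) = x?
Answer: -4830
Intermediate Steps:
o(W) = (2 - W)²
I = -60 (I = -12*5 = -60)
I + 106*(o((-5 + 6)*2) - 45) = -60 + 106*((-2 + (-5 + 6)*2)² - 45) = -60 + 106*((-2 + 1*2)² - 45) = -60 + 106*((-2 + 2)² - 45) = -60 + 106*(0² - 45) = -60 + 106*(0 - 45) = -60 + 106*(-45) = -60 - 4770 = -4830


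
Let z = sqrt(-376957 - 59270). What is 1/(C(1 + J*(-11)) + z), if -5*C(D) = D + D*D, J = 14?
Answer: -38760/183915737 - 25*I*sqrt(436227)/551747211 ≈ -0.00021075 - 2.9927e-5*I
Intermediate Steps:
C(D) = -D/5 - D**2/5 (C(D) = -(D + D*D)/5 = -(D + D**2)/5 = -D/5 - D**2/5)
z = I*sqrt(436227) (z = sqrt(-436227) = I*sqrt(436227) ≈ 660.47*I)
1/(C(1 + J*(-11)) + z) = 1/(-(1 + 14*(-11))*(1 + (1 + 14*(-11)))/5 + I*sqrt(436227)) = 1/(-(1 - 154)*(1 + (1 - 154))/5 + I*sqrt(436227)) = 1/(-1/5*(-153)*(1 - 153) + I*sqrt(436227)) = 1/(-1/5*(-153)*(-152) + I*sqrt(436227)) = 1/(-23256/5 + I*sqrt(436227))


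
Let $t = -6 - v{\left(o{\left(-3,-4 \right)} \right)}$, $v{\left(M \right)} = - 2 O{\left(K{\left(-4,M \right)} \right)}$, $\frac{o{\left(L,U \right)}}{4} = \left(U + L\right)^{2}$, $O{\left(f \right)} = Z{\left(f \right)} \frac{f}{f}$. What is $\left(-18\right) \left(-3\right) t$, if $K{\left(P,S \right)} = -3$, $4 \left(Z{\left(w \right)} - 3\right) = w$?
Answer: $-81$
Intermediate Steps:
$Z{\left(w \right)} = 3 + \frac{w}{4}$
$O{\left(f \right)} = 3 + \frac{f}{4}$ ($O{\left(f \right)} = \left(3 + \frac{f}{4}\right) \frac{f}{f} = \left(3 + \frac{f}{4}\right) 1 = 3 + \frac{f}{4}$)
$o{\left(L,U \right)} = 4 \left(L + U\right)^{2}$ ($o{\left(L,U \right)} = 4 \left(U + L\right)^{2} = 4 \left(L + U\right)^{2}$)
$v{\left(M \right)} = - \frac{9}{2}$ ($v{\left(M \right)} = - 2 \left(3 + \frac{1}{4} \left(-3\right)\right) = - 2 \left(3 - \frac{3}{4}\right) = \left(-2\right) \frac{9}{4} = - \frac{9}{2}$)
$t = - \frac{3}{2}$ ($t = -6 - - \frac{9}{2} = -6 + \frac{9}{2} = - \frac{3}{2} \approx -1.5$)
$\left(-18\right) \left(-3\right) t = \left(-18\right) \left(-3\right) \left(- \frac{3}{2}\right) = 54 \left(- \frac{3}{2}\right) = -81$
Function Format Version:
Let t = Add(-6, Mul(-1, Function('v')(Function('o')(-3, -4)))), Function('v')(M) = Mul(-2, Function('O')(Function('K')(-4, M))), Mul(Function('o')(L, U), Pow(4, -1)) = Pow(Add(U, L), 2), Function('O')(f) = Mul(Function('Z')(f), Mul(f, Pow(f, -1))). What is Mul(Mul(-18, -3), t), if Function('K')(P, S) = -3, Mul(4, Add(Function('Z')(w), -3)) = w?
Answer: -81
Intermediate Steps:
Function('Z')(w) = Add(3, Mul(Rational(1, 4), w))
Function('O')(f) = Add(3, Mul(Rational(1, 4), f)) (Function('O')(f) = Mul(Add(3, Mul(Rational(1, 4), f)), Mul(f, Pow(f, -1))) = Mul(Add(3, Mul(Rational(1, 4), f)), 1) = Add(3, Mul(Rational(1, 4), f)))
Function('o')(L, U) = Mul(4, Pow(Add(L, U), 2)) (Function('o')(L, U) = Mul(4, Pow(Add(U, L), 2)) = Mul(4, Pow(Add(L, U), 2)))
Function('v')(M) = Rational(-9, 2) (Function('v')(M) = Mul(-2, Add(3, Mul(Rational(1, 4), -3))) = Mul(-2, Add(3, Rational(-3, 4))) = Mul(-2, Rational(9, 4)) = Rational(-9, 2))
t = Rational(-3, 2) (t = Add(-6, Mul(-1, Rational(-9, 2))) = Add(-6, Rational(9, 2)) = Rational(-3, 2) ≈ -1.5000)
Mul(Mul(-18, -3), t) = Mul(Mul(-18, -3), Rational(-3, 2)) = Mul(54, Rational(-3, 2)) = -81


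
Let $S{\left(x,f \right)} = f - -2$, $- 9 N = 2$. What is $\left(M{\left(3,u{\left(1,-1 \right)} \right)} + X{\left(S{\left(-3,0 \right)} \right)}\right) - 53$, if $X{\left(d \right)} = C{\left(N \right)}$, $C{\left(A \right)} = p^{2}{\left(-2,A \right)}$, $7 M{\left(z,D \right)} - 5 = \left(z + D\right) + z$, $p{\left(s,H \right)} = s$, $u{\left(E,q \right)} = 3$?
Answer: $-47$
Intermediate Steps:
$N = - \frac{2}{9}$ ($N = \left(- \frac{1}{9}\right) 2 = - \frac{2}{9} \approx -0.22222$)
$S{\left(x,f \right)} = 2 + f$ ($S{\left(x,f \right)} = f + 2 = 2 + f$)
$M{\left(z,D \right)} = \frac{5}{7} + \frac{D}{7} + \frac{2 z}{7}$ ($M{\left(z,D \right)} = \frac{5}{7} + \frac{\left(z + D\right) + z}{7} = \frac{5}{7} + \frac{\left(D + z\right) + z}{7} = \frac{5}{7} + \frac{D + 2 z}{7} = \frac{5}{7} + \left(\frac{D}{7} + \frac{2 z}{7}\right) = \frac{5}{7} + \frac{D}{7} + \frac{2 z}{7}$)
$C{\left(A \right)} = 4$ ($C{\left(A \right)} = \left(-2\right)^{2} = 4$)
$X{\left(d \right)} = 4$
$\left(M{\left(3,u{\left(1,-1 \right)} \right)} + X{\left(S{\left(-3,0 \right)} \right)}\right) - 53 = \left(\left(\frac{5}{7} + \frac{1}{7} \cdot 3 + \frac{2}{7} \cdot 3\right) + 4\right) - 53 = \left(\left(\frac{5}{7} + \frac{3}{7} + \frac{6}{7}\right) + 4\right) - 53 = \left(2 + 4\right) - 53 = 6 - 53 = -47$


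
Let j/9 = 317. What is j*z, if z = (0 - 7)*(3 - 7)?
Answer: 79884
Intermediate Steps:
j = 2853 (j = 9*317 = 2853)
z = 28 (z = -7*(-4) = 28)
j*z = 2853*28 = 79884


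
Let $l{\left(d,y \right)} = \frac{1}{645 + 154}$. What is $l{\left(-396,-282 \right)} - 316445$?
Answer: $- \frac{252839554}{799} \approx -3.1645 \cdot 10^{5}$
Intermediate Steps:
$l{\left(d,y \right)} = \frac{1}{799}$
$l{\left(-396,-282 \right)} - 316445 = \frac{1}{799} - 316445 = - \frac{252839554}{799}$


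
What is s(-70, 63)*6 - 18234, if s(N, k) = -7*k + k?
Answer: -20502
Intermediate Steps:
s(N, k) = -6*k
s(-70, 63)*6 - 18234 = -6*63*6 - 18234 = -378*6 - 18234 = -2268 - 18234 = -20502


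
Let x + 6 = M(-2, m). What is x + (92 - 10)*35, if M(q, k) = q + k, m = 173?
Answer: 3035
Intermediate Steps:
M(q, k) = k + q
x = 165 (x = -6 + (173 - 2) = -6 + 171 = 165)
x + (92 - 10)*35 = 165 + (92 - 10)*35 = 165 + 82*35 = 165 + 2870 = 3035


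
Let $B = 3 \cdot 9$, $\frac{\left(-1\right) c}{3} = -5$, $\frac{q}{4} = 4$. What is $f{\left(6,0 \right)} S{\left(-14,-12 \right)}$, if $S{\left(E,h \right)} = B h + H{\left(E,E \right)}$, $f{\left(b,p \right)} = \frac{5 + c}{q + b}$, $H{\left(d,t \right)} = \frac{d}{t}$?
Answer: $- \frac{3230}{11} \approx -293.64$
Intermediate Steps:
$q = 16$ ($q = 4 \cdot 4 = 16$)
$c = 15$ ($c = \left(-3\right) \left(-5\right) = 15$)
$f{\left(b,p \right)} = \frac{20}{16 + b}$ ($f{\left(b,p \right)} = \frac{5 + 15}{16 + b} = \frac{20}{16 + b}$)
$B = 27$
$S{\left(E,h \right)} = 1 + 27 h$ ($S{\left(E,h \right)} = 27 h + \frac{E}{E} = 27 h + 1 = 1 + 27 h$)
$f{\left(6,0 \right)} S{\left(-14,-12 \right)} = \frac{20}{16 + 6} \left(1 + 27 \left(-12\right)\right) = \frac{20}{22} \left(1 - 324\right) = 20 \cdot \frac{1}{22} \left(-323\right) = \frac{10}{11} \left(-323\right) = - \frac{3230}{11}$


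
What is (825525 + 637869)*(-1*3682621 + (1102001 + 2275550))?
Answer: -446437607580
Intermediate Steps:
(825525 + 637869)*(-1*3682621 + (1102001 + 2275550)) = 1463394*(-3682621 + 3377551) = 1463394*(-305070) = -446437607580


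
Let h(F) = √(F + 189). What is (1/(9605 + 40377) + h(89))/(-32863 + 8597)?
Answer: -1/1212863212 - √278/24266 ≈ -0.00068711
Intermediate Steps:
h(F) = √(189 + F)
(1/(9605 + 40377) + h(89))/(-32863 + 8597) = (1/(9605 + 40377) + √(189 + 89))/(-32863 + 8597) = (1/49982 + √278)/(-24266) = (1/49982 + √278)*(-1/24266) = -1/1212863212 - √278/24266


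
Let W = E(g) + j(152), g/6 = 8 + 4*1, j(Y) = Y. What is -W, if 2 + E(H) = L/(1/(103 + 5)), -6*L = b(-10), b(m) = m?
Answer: -330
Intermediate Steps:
g = 72 (g = 6*(8 + 4*1) = 6*(8 + 4) = 6*12 = 72)
L = 5/3 (L = -⅙*(-10) = 5/3 ≈ 1.6667)
E(H) = 178 (E(H) = -2 + 5/(3*(1/(103 + 5))) = -2 + 5/(3*(1/108)) = -2 + (5/3)*108 = -2 + 180 = 178)
W = 330 (W = 178 + 152 = 330)
-W = -1*330 = -330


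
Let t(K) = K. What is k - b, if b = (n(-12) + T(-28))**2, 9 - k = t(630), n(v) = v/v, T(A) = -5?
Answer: -637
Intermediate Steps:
n(v) = 1
k = -621 (k = 9 - 1*630 = 9 - 630 = -621)
b = 16 (b = (1 - 5)**2 = (-4)**2 = 16)
k - b = -621 - 1*16 = -621 - 16 = -637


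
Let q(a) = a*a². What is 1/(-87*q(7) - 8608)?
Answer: -1/38449 ≈ -2.6008e-5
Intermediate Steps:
q(a) = a³
1/(-87*q(7) - 8608) = 1/(-87*7³ - 8608) = 1/(-87*343 - 8608) = 1/(-29841 - 8608) = 1/(-38449) = -1/38449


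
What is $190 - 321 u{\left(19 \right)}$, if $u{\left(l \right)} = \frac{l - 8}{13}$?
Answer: $- \frac{1061}{13} \approx -81.615$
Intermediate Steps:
$u{\left(l \right)} = - \frac{8}{13} + \frac{l}{13}$ ($u{\left(l \right)} = \left(-8 + l\right) \frac{1}{13} = - \frac{8}{13} + \frac{l}{13}$)
$190 - 321 u{\left(19 \right)} = 190 - 321 \left(- \frac{8}{13} + \frac{1}{13} \cdot 19\right) = 190 - 321 \left(- \frac{8}{13} + \frac{19}{13}\right) = 190 - \frac{3531}{13} = - \frac{1061}{13}$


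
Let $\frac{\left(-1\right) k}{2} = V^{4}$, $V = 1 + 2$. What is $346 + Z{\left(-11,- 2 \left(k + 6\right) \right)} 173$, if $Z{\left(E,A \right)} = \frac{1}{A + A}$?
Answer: $\frac{216077}{624} \approx 346.28$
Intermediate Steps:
$V = 3$
$k = -162$ ($k = - 2 \cdot 3^{4} = \left(-2\right) 81 = -162$)
$Z{\left(E,A \right)} = \frac{1}{2 A}$
$346 + Z{\left(-11,- 2 \left(k + 6\right) \right)} 173 = 346 + \frac{1}{2 \left(- 2 \left(-162 + 6\right)\right)} 173 = 346 + \frac{1}{2 \left(\left(-2\right) \left(-156\right)\right)} 173 = 346 + \frac{1}{2 \cdot 312} \cdot 173 = 346 + \frac{1}{2} \cdot \frac{1}{312} \cdot 173 = 346 + \frac{1}{624} \cdot 173 = 346 + \frac{173}{624} = \frac{216077}{624}$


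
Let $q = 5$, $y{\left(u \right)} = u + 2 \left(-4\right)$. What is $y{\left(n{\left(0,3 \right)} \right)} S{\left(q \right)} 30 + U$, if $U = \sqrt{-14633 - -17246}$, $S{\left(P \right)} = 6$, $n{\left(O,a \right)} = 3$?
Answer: $-900 + \sqrt{2613} \approx -848.88$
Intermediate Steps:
$y{\left(u \right)} = -8 + u$ ($y{\left(u \right)} = u - 8 = -8 + u$)
$U = \sqrt{2613}$ ($U = \sqrt{-14633 + 17246} = \sqrt{2613} \approx 51.117$)
$y{\left(n{\left(0,3 \right)} \right)} S{\left(q \right)} 30 + U = \left(-8 + 3\right) 6 \cdot 30 + \sqrt{2613} = \left(-5\right) 6 \cdot 30 + \sqrt{2613} = \left(-30\right) 30 + \sqrt{2613} = -900 + \sqrt{2613}$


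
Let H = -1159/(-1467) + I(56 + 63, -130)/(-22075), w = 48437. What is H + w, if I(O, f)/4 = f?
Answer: 313722273338/6476805 ≈ 48438.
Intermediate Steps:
I(O, f) = 4*f
H = 5269553/6476805 (H = -1159/(-1467) + (4*(-130))/(-22075) = -1159*(-1/1467) - 520*(-1/22075) = 1159/1467 + 104/4415 = 5269553/6476805 ≈ 0.81360)
H + w = 5269553/6476805 + 48437 = 313722273338/6476805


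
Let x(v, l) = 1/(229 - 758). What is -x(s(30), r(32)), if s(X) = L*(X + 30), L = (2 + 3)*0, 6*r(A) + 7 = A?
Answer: 1/529 ≈ 0.0018904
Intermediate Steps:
r(A) = -7/6 + A/6
L = 0 (L = 5*0 = 0)
s(X) = 0 (s(X) = 0*(X + 30) = 0*(30 + X) = 0)
x(v, l) = -1/529 (x(v, l) = 1/(-529) = -1/529)
-x(s(30), r(32)) = -1*(-1/529) = 1/529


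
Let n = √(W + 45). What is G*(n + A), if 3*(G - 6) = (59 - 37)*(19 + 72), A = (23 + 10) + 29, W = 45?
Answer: 125240/3 + 2020*√10 ≈ 48135.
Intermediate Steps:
A = 62 (A = 33 + 29 = 62)
G = 2020/3 (G = 6 + ((59 - 37)*(19 + 72))/3 = 6 + (22*91)/3 = 6 + (⅓)*2002 = 6 + 2002/3 = 2020/3 ≈ 673.33)
n = 3*√10 (n = √(45 + 45) = √90 = 3*√10 ≈ 9.4868)
G*(n + A) = 2020*(3*√10 + 62)/3 = 2020*(62 + 3*√10)/3 = 125240/3 + 2020*√10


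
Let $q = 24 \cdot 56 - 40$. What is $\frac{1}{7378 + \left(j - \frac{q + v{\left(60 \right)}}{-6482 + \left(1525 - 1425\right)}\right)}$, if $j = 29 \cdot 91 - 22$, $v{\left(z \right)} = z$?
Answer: $\frac{3191}{31894727} \approx 0.00010005$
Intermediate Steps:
$q = 1304$ ($q = 1344 - 40 = 1304$)
$j = 2617$ ($j = 2639 - 22 = 2617$)
$\frac{1}{7378 + \left(j - \frac{q + v{\left(60 \right)}}{-6482 + \left(1525 - 1425\right)}\right)} = \frac{1}{7378 + \left(2617 - \frac{1304 + 60}{-6482 + \left(1525 - 1425\right)}\right)} = \frac{1}{7378 + \left(2617 - \frac{1364}{-6482 + \left(1525 - 1425\right)}\right)} = \frac{1}{7378 + \left(2617 - \frac{1364}{-6482 + 100}\right)} = \frac{1}{7378 + \left(2617 - \frac{1364}{-6382}\right)} = \frac{1}{7378 + \left(2617 - 1364 \left(- \frac{1}{6382}\right)\right)} = \frac{1}{7378 + \left(2617 - - \frac{682}{3191}\right)} = \frac{1}{7378 + \left(2617 + \frac{682}{3191}\right)} = \frac{1}{7378 + \frac{8351529}{3191}} = \frac{1}{\frac{31894727}{3191}} = \frac{3191}{31894727}$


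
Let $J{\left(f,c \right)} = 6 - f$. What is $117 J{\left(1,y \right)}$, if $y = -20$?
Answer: $585$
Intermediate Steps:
$117 J{\left(1,y \right)} = 117 \left(6 - 1\right) = 117 \cdot 5 = 585$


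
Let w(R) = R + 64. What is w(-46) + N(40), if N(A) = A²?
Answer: 1618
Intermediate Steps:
w(R) = 64 + R
w(-46) + N(40) = (64 - 46) + 40² = 18 + 1600 = 1618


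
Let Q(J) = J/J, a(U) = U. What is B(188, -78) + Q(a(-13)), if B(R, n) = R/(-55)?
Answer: -133/55 ≈ -2.4182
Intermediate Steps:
Q(J) = 1
B(R, n) = -R/55 (B(R, n) = R*(-1/55) = -R/55)
B(188, -78) + Q(a(-13)) = -1/55*188 + 1 = -188/55 + 1 = -133/55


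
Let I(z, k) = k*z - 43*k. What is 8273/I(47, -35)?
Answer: -8273/140 ≈ -59.093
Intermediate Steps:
I(z, k) = -43*k + k*z
8273/I(47, -35) = 8273/((-35*(-43 + 47))) = 8273/((-35*4)) = 8273/(-140) = 8273*(-1/140) = -8273/140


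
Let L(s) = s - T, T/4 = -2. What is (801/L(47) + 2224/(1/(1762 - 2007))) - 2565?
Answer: -30108674/55 ≈ -5.4743e+5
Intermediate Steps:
T = -8 (T = 4*(-2) = -8)
L(s) = 8 + s (L(s) = s - 1*(-8) = s + 8 = 8 + s)
(801/L(47) + 2224/(1/(1762 - 2007))) - 2565 = (801/(8 + 47) + 2224/(1/(1762 - 2007))) - 2565 = (801/55 + 2224/(1/(-245))) - 2565 = (801*(1/55) + 2224/(-1/245)) - 2565 = (801/55 + 2224*(-245)) - 2565 = (801/55 - 544880) - 2565 = -29967599/55 - 2565 = -30108674/55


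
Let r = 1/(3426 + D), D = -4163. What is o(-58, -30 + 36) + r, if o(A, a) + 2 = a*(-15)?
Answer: -67805/737 ≈ -92.001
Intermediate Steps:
o(A, a) = -2 - 15*a (o(A, a) = -2 + a*(-15) = -2 - 15*a)
r = -1/737 (r = 1/(3426 - 4163) = 1/(-737) = -1/737 ≈ -0.0013569)
o(-58, -30 + 36) + r = (-2 - 15*(-30 + 36)) - 1/737 = (-2 - 15*6) - 1/737 = (-2 - 90) - 1/737 = -92 - 1/737 = -67805/737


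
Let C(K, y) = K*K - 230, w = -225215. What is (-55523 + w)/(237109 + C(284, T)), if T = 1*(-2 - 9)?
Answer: -280738/317535 ≈ -0.88412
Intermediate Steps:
T = -11 (T = 1*(-11) = -11)
C(K, y) = -230 + K² (C(K, y) = K² - 230 = -230 + K²)
(-55523 + w)/(237109 + C(284, T)) = (-55523 - 225215)/(237109 + (-230 + 284²)) = -280738/(237109 + (-230 + 80656)) = -280738/(237109 + 80426) = -280738/317535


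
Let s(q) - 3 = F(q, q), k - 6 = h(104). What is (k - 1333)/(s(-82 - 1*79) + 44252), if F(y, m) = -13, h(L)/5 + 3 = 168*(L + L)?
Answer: 86689/22121 ≈ 3.9189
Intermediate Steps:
h(L) = -15 + 1680*L (h(L) = -15 + 5*(168*(L + L)) = -15 + 5*(168*(2*L)) = -15 + 5*(336*L) = -15 + 1680*L)
k = 174711 (k = 6 + (-15 + 1680*104) = 6 + (-15 + 174720) = 6 + 174705 = 174711)
s(q) = -10 (s(q) = 3 - 13 = -10)
(k - 1333)/(s(-82 - 1*79) + 44252) = (174711 - 1333)/(-10 + 44252) = 173378/44242 = 173378*(1/44242) = 86689/22121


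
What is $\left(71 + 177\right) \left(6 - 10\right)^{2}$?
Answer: $3968$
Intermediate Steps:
$\left(71 + 177\right) \left(6 - 10\right)^{2} = 248 \left(-4\right)^{2} = 248 \cdot 16 = 3968$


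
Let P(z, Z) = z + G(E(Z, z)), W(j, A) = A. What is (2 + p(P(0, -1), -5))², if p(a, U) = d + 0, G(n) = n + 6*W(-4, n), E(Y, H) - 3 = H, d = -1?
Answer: 1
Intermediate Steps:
E(Y, H) = 3 + H
G(n) = 7*n (G(n) = n + 6*n = 7*n)
P(z, Z) = 21 + 8*z (P(z, Z) = z + 7*(3 + z) = z + (21 + 7*z) = 21 + 8*z)
p(a, U) = -1 (p(a, U) = -1 + 0 = -1)
(2 + p(P(0, -1), -5))² = (2 - 1)² = 1² = 1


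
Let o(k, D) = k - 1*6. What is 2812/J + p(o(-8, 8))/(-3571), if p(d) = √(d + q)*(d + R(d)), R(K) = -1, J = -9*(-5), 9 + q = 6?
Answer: 2812/45 + 15*I*√17/3571 ≈ 62.489 + 0.017319*I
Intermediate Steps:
q = -3 (q = -9 + 6 = -3)
J = 45
o(k, D) = -6 + k (o(k, D) = k - 6 = -6 + k)
p(d) = √(-3 + d)*(-1 + d) (p(d) = √(d - 3)*(d - 1) = √(-3 + d)*(-1 + d))
2812/J + p(o(-8, 8))/(-3571) = 2812/45 + (√(-3 + (-6 - 8))*(-1 + (-6 - 8)))/(-3571) = 2812*(1/45) + (√(-3 - 14)*(-1 - 14))*(-1/3571) = 2812/45 + (√(-17)*(-15))*(-1/3571) = 2812/45 + ((I*√17)*(-15))*(-1/3571) = 2812/45 - 15*I*√17*(-1/3571) = 2812/45 + 15*I*√17/3571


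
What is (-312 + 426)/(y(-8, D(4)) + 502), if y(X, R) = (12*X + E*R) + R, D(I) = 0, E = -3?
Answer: 57/203 ≈ 0.28079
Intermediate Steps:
y(X, R) = -2*R + 12*X (y(X, R) = (12*X - 3*R) + R = (-3*R + 12*X) + R = -2*R + 12*X)
(-312 + 426)/(y(-8, D(4)) + 502) = (-312 + 426)/((-2*0 + 12*(-8)) + 502) = 114/((0 - 96) + 502) = 114/(-96 + 502) = 114/406 = 114*(1/406) = 57/203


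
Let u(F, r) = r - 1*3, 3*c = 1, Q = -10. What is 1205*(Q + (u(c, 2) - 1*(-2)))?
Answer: -10845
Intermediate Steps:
c = 1/3 (c = (1/3)*1 = 1/3 ≈ 0.33333)
u(F, r) = -3 + r (u(F, r) = r - 3 = -3 + r)
1205*(Q + (u(c, 2) - 1*(-2))) = 1205*(-10 + ((-3 + 2) - 1*(-2))) = 1205*(-10 + (-1 + 2)) = 1205*(-10 + 1) = 1205*(-9) = -10845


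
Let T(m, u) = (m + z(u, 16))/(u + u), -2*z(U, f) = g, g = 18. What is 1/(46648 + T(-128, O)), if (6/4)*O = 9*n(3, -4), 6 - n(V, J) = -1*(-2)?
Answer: 48/2238967 ≈ 2.1438e-5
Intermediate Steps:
z(U, f) = -9 (z(U, f) = -½*18 = -9)
n(V, J) = 4 (n(V, J) = 6 - (-1)*(-2) = 6 - 1*2 = 6 - 2 = 4)
O = 24 (O = 2*(9*4)/3 = (⅔)*36 = 24)
T(m, u) = (-9 + m)/(2*u) (T(m, u) = (m - 9)/(u + u) = (-9 + m)/((2*u)) = (-9 + m)*(1/(2*u)) = (-9 + m)/(2*u))
1/(46648 + T(-128, O)) = 1/(46648 + (½)*(-9 - 128)/24) = 1/(46648 + (½)*(1/24)*(-137)) = 1/(46648 - 137/48) = 1/(2238967/48) = 48/2238967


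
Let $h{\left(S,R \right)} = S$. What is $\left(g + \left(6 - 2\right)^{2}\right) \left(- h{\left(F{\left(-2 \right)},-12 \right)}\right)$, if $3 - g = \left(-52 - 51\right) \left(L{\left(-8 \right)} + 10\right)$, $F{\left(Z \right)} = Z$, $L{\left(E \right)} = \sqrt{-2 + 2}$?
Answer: $2098$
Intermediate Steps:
$L{\left(E \right)} = 0$ ($L{\left(E \right)} = \sqrt{0} = 0$)
$g = 1033$ ($g = 3 - \left(-52 - 51\right) \left(0 + 10\right) = 3 - \left(-103\right) 10 = 3 - -1030 = 3 + 1030 = 1033$)
$\left(g + \left(6 - 2\right)^{2}\right) \left(- h{\left(F{\left(-2 \right)},-12 \right)}\right) = \left(1033 + \left(6 - 2\right)^{2}\right) \left(\left(-1\right) \left(-2\right)\right) = \left(1033 + 4^{2}\right) 2 = \left(1033 + 16\right) 2 = 1049 \cdot 2 = 2098$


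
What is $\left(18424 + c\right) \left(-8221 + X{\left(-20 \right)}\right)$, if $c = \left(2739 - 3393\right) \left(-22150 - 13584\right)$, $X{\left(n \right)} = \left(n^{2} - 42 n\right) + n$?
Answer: $-163742608460$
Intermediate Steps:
$X{\left(n \right)} = n^{2} - 41 n$
$c = 23370036$ ($c = \left(-654\right) \left(-35734\right) = 23370036$)
$\left(18424 + c\right) \left(-8221 + X{\left(-20 \right)}\right) = \left(18424 + 23370036\right) \left(-8221 - 20 \left(-41 - 20\right)\right) = 23388460 \left(-8221 - -1220\right) = 23388460 \left(-8221 + 1220\right) = 23388460 \left(-7001\right) = -163742608460$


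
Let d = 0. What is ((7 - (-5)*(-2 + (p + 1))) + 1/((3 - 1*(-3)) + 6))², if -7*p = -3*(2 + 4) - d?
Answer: 1575025/7056 ≈ 223.22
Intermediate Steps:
p = 18/7 (p = -(-3*(2 + 4) - 1*0)/7 = -(-3*6 + 0)/7 = -(-18 + 0)/7 = -⅐*(-18) = 18/7 ≈ 2.5714)
((7 - (-5)*(-2 + (p + 1))) + 1/((3 - 1*(-3)) + 6))² = ((7 - (-5)*(-2 + (18/7 + 1))) + 1/((3 - 1*(-3)) + 6))² = ((7 - (-5)*(-2 + 25/7)) + 1/((3 + 3) + 6))² = ((7 - (-5)*11/7) + 1/(6 + 6))² = ((7 - 1*(-55/7)) + 1/12)² = ((7 + 55/7) + 1/12)² = (104/7 + 1/12)² = (1255/84)² = 1575025/7056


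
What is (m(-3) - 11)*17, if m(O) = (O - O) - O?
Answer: -136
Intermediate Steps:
m(O) = -O (m(O) = 0 - O = -O)
(m(-3) - 11)*17 = (-1*(-3) - 11)*17 = (3 - 11)*17 = -8*17 = -136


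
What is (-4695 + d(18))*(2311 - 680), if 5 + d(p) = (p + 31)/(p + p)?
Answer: -275885281/36 ≈ -7.6635e+6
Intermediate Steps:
d(p) = -5 + (31 + p)/(2*p) (d(p) = -5 + (p + 31)/(p + p) = -5 + (31 + p)/((2*p)) = -5 + (31 + p)*(1/(2*p)) = -5 + (31 + p)/(2*p))
(-4695 + d(18))*(2311 - 680) = (-4695 + (½)*(31 - 9*18)/18)*(2311 - 680) = (-4695 + (½)*(1/18)*(31 - 162))*1631 = (-4695 + (½)*(1/18)*(-131))*1631 = (-4695 - 131/36)*1631 = -169151/36*1631 = -275885281/36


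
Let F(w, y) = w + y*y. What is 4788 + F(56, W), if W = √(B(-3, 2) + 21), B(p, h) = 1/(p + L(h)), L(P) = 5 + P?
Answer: 19461/4 ≈ 4865.3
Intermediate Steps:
B(p, h) = 1/(5 + h + p) (B(p, h) = 1/(p + (5 + h)) = 1/(5 + h + p))
W = √85/2 (W = √(1/(5 + 2 - 3) + 21) = √(1/4 + 21) = √(¼ + 21) = √(85/4) = √85/2 ≈ 4.6098)
F(w, y) = w + y²
4788 + F(56, W) = 4788 + (56 + (√85/2)²) = 4788 + (56 + 85/4) = 4788 + 309/4 = 19461/4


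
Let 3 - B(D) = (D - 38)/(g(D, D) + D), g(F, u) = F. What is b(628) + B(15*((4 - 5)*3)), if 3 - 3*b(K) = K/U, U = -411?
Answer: 14743/4110 ≈ 3.5871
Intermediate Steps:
b(K) = 1 + K/1233 (b(K) = 1 - K/(3*(-411)) = 1 - K*(-1)/(3*411) = 1 - (-1)*K/1233 = 1 + K/1233)
B(D) = 3 - (-38 + D)/(2*D) (B(D) = 3 - (D - 38)/(D + D) = 3 - (-38 + D)/(2*D))
b(628) + B(15*((4 - 5)*3)) = (1 + (1/1233)*628) + (5/2 + 19/((15*((4 - 5)*3)))) = (1 + 628/1233) + (5/2 + 19/((15*(-1*3)))) = 1861/1233 + (5/2 + 19/((15*(-3)))) = 1861/1233 + (5/2 + 19/(-45)) = 1861/1233 + (5/2 + 19*(-1/45)) = 1861/1233 + (5/2 - 19/45) = 1861/1233 + 187/90 = 14743/4110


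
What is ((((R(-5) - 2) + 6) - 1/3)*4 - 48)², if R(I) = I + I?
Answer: 48400/9 ≈ 5377.8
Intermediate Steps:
R(I) = 2*I
((((R(-5) - 2) + 6) - 1/3)*4 - 48)² = ((((2*(-5) - 2) + 6) - 1/3)*4 - 48)² = ((((-10 - 2) + 6) - 1*⅓)*4 - 48)² = (((-12 + 6) - ⅓)*4 - 48)² = ((-6 - ⅓)*4 - 48)² = (-19/3*4 - 48)² = (-76/3 - 48)² = (-220/3)² = 48400/9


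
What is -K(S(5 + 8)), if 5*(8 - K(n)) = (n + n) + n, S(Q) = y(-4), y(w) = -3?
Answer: -49/5 ≈ -9.8000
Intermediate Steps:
S(Q) = -3
K(n) = 8 - 3*n/5 (K(n) = 8 - ((n + n) + n)/5 = 8 - (2*n + n)/5 = 8 - 3*n/5)
-K(S(5 + 8)) = -(8 - ⅗*(-3)) = -(8 + 9/5) = -1*49/5 = -49/5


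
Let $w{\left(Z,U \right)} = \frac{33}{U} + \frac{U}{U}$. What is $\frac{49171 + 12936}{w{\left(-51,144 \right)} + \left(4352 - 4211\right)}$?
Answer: $\frac{2981136}{6827} \approx 436.67$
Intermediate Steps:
$w{\left(Z,U \right)} = 1 + \frac{33}{U}$ ($w{\left(Z,U \right)} = \frac{33}{U} + 1 = 1 + \frac{33}{U}$)
$\frac{49171 + 12936}{w{\left(-51,144 \right)} + \left(4352 - 4211\right)} = \frac{49171 + 12936}{\frac{33 + 144}{144} + \left(4352 - 4211\right)} = \frac{62107}{\frac{1}{144} \cdot 177 + 141} = \frac{62107}{\frac{59}{48} + 141} = \frac{62107}{\frac{6827}{48}} = 62107 \cdot \frac{48}{6827} = \frac{2981136}{6827}$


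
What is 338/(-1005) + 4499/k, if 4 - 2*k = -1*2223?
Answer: 8290264/2238135 ≈ 3.7041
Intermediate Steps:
k = 2227/2 (k = 2 - (-1)*2223/2 = 2 - ½*(-2223) = 2 + 2223/2 = 2227/2 ≈ 1113.5)
338/(-1005) + 4499/k = 338/(-1005) + 4499/(2227/2) = 338*(-1/1005) + 4499*(2/2227) = -338/1005 + 8998/2227 = 8290264/2238135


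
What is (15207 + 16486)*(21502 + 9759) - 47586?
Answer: 990707287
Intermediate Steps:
(15207 + 16486)*(21502 + 9759) - 47586 = 31693*31261 - 47586 = 990754873 - 47586 = 990707287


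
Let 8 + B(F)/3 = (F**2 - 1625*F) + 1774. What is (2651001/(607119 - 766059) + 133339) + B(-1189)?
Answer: 539132867833/52980 ≈ 1.0176e+7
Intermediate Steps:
B(F) = 5298 - 4875*F + 3*F**2 (B(F) = -24 + 3*((F**2 - 1625*F) + 1774) = -24 + 3*(1774 + F**2 - 1625*F) = -24 + (5322 - 4875*F + 3*F**2) = 5298 - 4875*F + 3*F**2)
(2651001/(607119 - 766059) + 133339) + B(-1189) = (2651001/(607119 - 766059) + 133339) + (5298 - 4875*(-1189) + 3*(-1189)**2) = (2651001/(-158940) + 133339) + (5298 + 5796375 + 3*1413721) = (2651001*(-1/158940) + 133339) + (5298 + 5796375 + 4241163) = (-883667/52980 + 133339) + 10042836 = 7063416553/52980 + 10042836 = 539132867833/52980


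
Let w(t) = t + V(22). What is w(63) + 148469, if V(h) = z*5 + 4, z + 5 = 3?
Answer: 148526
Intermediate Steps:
z = -2 (z = -5 + 3 = -2)
V(h) = -6 (V(h) = -2*5 + 4 = -10 + 4 = -6)
w(t) = -6 + t (w(t) = t - 6 = -6 + t)
w(63) + 148469 = (-6 + 63) + 148469 = 57 + 148469 = 148526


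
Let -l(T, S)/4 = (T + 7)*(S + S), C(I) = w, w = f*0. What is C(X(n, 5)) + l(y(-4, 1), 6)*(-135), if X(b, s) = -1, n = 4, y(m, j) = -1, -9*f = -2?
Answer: 38880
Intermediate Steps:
f = 2/9 (f = -1/9*(-2) = 2/9 ≈ 0.22222)
w = 0 (w = (2/9)*0 = 0)
C(I) = 0
l(T, S) = -8*S*(7 + T) (l(T, S) = -4*(T + 7)*(S + S) = -4*(7 + T)*2*S = -8*S*(7 + T))
C(X(n, 5)) + l(y(-4, 1), 6)*(-135) = 0 - 8*6*(7 - 1)*(-135) = 0 - 8*6*6*(-135) = 0 - 288*(-135) = 0 + 38880 = 38880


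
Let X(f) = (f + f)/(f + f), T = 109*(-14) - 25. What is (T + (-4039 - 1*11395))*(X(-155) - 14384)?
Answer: 244295255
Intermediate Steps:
T = -1551 (T = -1526 - 25 = -1551)
X(f) = 1 (X(f) = (2*f)/((2*f)) = (2*f)*(1/(2*f)) = 1)
(T + (-4039 - 1*11395))*(X(-155) - 14384) = (-1551 + (-4039 - 1*11395))*(1 - 14384) = (-1551 + (-4039 - 11395))*(-14383) = (-1551 - 15434)*(-14383) = -16985*(-14383) = 244295255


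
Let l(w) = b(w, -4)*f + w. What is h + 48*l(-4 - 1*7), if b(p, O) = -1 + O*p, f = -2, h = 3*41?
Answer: -4533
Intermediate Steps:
h = 123
l(w) = 2 + 9*w (l(w) = (-1 - 4*w)*(-2) + w = (2 + 8*w) + w = 2 + 9*w)
h + 48*l(-4 - 1*7) = 123 + 48*(2 + 9*(-4 - 1*7)) = 123 + 48*(2 + 9*(-4 - 7)) = 123 + 48*(2 + 9*(-11)) = 123 + 48*(2 - 99) = 123 + 48*(-97) = 123 - 4656 = -4533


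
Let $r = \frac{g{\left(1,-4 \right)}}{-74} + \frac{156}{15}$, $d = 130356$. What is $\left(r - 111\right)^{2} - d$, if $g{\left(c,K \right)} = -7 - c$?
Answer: $- \frac{4115808819}{34225} \approx -1.2026 \cdot 10^{5}$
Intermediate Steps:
$r = \frac{1944}{185}$ ($r = \frac{-7 - 1}{-74} + \frac{156}{15} = \left(-7 - 1\right) \left(- \frac{1}{74}\right) + 156 \cdot \frac{1}{15} = \left(-8\right) \left(- \frac{1}{74}\right) + \frac{52}{5} = \frac{4}{37} + \frac{52}{5} = \frac{1944}{185} \approx 10.508$)
$\left(r - 111\right)^{2} - d = \left(\frac{1944}{185} - 111\right)^{2} - 130356 = \left(- \frac{18591}{185}\right)^{2} - 130356 = \frac{345625281}{34225} - 130356 = - \frac{4115808819}{34225}$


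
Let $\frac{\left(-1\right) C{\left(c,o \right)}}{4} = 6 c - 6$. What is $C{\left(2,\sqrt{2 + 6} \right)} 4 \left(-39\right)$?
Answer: $3744$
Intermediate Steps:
$C{\left(c,o \right)} = 24 - 24 c$ ($C{\left(c,o \right)} = - 4 \left(6 c - 6\right) = - 4 \left(-6 + 6 c\right) = 24 - 24 c$)
$C{\left(2,\sqrt{2 + 6} \right)} 4 \left(-39\right) = \left(24 - 48\right) 4 \left(-39\right) = \left(-24\right) 4 \left(-39\right) = \left(-96\right) \left(-39\right) = 3744$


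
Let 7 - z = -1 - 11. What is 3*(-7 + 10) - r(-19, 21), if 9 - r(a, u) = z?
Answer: 19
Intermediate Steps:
z = 19 (z = 7 - (-1 - 11) = 7 - 1*(-12) = 7 + 12 = 19)
r(a, u) = -10 (r(a, u) = 9 - 1*19 = 9 - 19 = -10)
3*(-7 + 10) - r(-19, 21) = 3*(-7 + 10) - 1*(-10) = 3*3 + 10 = 9 + 10 = 19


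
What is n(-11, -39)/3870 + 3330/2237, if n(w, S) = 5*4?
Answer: 1293184/865719 ≈ 1.4938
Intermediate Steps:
n(w, S) = 20
n(-11, -39)/3870 + 3330/2237 = 20/3870 + 3330/2237 = 20*(1/3870) + 3330*(1/2237) = 2/387 + 3330/2237 = 1293184/865719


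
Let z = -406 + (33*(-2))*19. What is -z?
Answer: 1660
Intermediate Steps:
z = -1660 (z = -406 - 66*19 = -406 - 1254 = -1660)
-z = -1*(-1660) = 1660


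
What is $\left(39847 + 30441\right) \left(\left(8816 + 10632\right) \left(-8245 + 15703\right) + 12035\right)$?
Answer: $10195641233072$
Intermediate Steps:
$\left(39847 + 30441\right) \left(\left(8816 + 10632\right) \left(-8245 + 15703\right) + 12035\right) = 70288 \left(19448 \cdot 7458 + 12035\right) = 70288 \left(145043184 + 12035\right) = 70288 \cdot 145055219 = 10195641233072$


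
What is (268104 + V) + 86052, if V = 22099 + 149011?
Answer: 525266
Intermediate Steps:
V = 171110
(268104 + V) + 86052 = (268104 + 171110) + 86052 = 439214 + 86052 = 525266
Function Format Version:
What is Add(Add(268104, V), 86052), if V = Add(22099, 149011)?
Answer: 525266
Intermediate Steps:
V = 171110
Add(Add(268104, V), 86052) = Add(Add(268104, 171110), 86052) = Add(439214, 86052) = 525266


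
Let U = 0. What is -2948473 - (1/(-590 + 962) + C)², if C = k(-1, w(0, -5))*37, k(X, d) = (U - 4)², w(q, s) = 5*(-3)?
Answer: -456520538257/138384 ≈ -3.2989e+6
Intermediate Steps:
w(q, s) = -15
k(X, d) = 16 (k(X, d) = (0 - 4)² = (-4)² = 16)
C = 592 (C = 16*37 = 592)
-2948473 - (1/(-590 + 962) + C)² = -2948473 - (1/(-590 + 962) + 592)² = -2948473 - (1/372 + 592)² = -2948473 - (220225/372)² = -2948473 - 1*48499050625/138384 = -2948473 - 48499050625/138384 = -456520538257/138384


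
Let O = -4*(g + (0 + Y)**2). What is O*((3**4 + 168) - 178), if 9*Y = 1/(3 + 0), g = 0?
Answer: -284/729 ≈ -0.38957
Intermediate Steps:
Y = 1/27 (Y = 1/(9*(3 + 0)) = (1/9)/3 = (1/9)*(1/3) = 1/27 ≈ 0.037037)
O = -4/729 (O = -4*(0 + (0 + 1/27)**2) = -4*(0 + (1/27)**2) = -4*(0 + 1/729) = -4*1/729 = -4/729 ≈ -0.0054870)
O*((3**4 + 168) - 178) = -4*((3**4 + 168) - 178)/729 = -4*((81 + 168) - 178)/729 = -4*(249 - 178)/729 = -4/729*71 = -284/729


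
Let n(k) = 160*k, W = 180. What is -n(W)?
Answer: -28800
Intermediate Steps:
-n(W) = -160*180 = -1*28800 = -28800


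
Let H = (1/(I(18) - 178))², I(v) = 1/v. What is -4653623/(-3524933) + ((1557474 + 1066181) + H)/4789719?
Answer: 323552415751713285160/173210724864961032843 ≈ 1.8680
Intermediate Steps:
H = 324/10259209 (H = (1/(1/18 - 178))² = (1/(-3203/18))² = (-18/3203)² = 324/10259209 ≈ 3.1581e-5)
-4653623/(-3524933) + ((1557474 + 1066181) + H)/4789719 = -4653623/(-3524933) + ((1557474 + 1066181) + 324/10259209)/4789719 = -4653623*(-1/3524933) + (2623655 + 324/10259209)*(1/4789719) = 4653623/3524933 + (26916624989219/10259209)*(1/4789719) = 4653623/3524933 + 26916624989219/49138728272271 = 323552415751713285160/173210724864961032843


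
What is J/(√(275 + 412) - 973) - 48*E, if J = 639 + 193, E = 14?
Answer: -318274880/473021 - 416*√687/473021 ≈ -672.88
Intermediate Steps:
J = 832
J/(√(275 + 412) - 973) - 48*E = 832/(√(275 + 412) - 973) - 48*14 = 832/(√687 - 973) - 672 = 832/(-973 + √687) - 672 = -672 + 832/(-973 + √687)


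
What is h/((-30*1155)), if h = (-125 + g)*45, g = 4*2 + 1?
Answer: 58/385 ≈ 0.15065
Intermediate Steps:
g = 9 (g = 8 + 1 = 9)
h = -5220 (h = (-125 + 9)*45 = -116*45 = -5220)
h/((-30*1155)) = -5220/((-30*1155)) = -5220/(-34650) = -5220*(-1/34650) = 58/385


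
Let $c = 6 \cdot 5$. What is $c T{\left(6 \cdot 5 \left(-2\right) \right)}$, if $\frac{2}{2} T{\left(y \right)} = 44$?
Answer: $1320$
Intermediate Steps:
$c = 30$
$T{\left(y \right)} = 44$
$c T{\left(6 \cdot 5 \left(-2\right) \right)} = 30 \cdot 44 = 1320$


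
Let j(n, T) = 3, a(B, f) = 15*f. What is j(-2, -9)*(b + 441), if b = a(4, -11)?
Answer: 828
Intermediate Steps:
b = -165 (b = 15*(-11) = -165)
j(-2, -9)*(b + 441) = 3*(-165 + 441) = 3*276 = 828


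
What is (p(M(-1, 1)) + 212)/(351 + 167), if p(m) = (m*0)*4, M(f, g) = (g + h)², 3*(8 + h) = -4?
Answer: 106/259 ≈ 0.40927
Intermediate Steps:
h = -28/3 (h = -8 + (⅓)*(-4) = -8 - 4/3 = -28/3 ≈ -9.3333)
M(f, g) = (-28/3 + g)² (M(f, g) = (g - 28/3)² = (-28/3 + g)²)
p(m) = 0 (p(m) = 0*4 = 0)
(p(M(-1, 1)) + 212)/(351 + 167) = (0 + 212)/(351 + 167) = 212/518 = 212*(1/518) = 106/259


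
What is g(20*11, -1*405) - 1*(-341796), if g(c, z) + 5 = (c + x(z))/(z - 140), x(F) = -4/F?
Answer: 75441729371/220725 ≈ 3.4179e+5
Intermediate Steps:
g(c, z) = -5 + (c - 4/z)/(-140 + z) (g(c, z) = -5 + (c - 4/z)/(z - 140) = -5 + (c - 4/z)/(-140 + z))
g(20*11, -1*405) - 1*(-341796) = (-4 + (-1*405)*(700 + 20*11 - (-5)*405))/(((-1*405))*(-140 - 1*405)) - 1*(-341796) = (-4 - 405*(700 + 220 - 5*(-405)))/((-405)*(-140 - 405)) + 341796 = -1/405*(-4 - 405*(700 + 220 + 2025))/(-545) + 341796 = -1/405*(-1/545)*(-4 - 405*2945) + 341796 = -1/405*(-1/545)*(-4 - 1192725) + 341796 = -1/405*(-1/545)*(-1192729) + 341796 = -1192729/220725 + 341796 = 75441729371/220725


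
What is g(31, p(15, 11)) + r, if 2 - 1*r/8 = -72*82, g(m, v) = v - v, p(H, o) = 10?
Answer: 47248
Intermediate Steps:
g(m, v) = 0
r = 47248 (r = 16 - (-8)*72*82 = 16 - (-8)*5904 = 16 - 8*(-5904) = 16 + 47232 = 47248)
g(31, p(15, 11)) + r = 0 + 47248 = 47248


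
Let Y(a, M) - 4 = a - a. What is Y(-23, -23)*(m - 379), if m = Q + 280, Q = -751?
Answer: -3400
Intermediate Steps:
Y(a, M) = 4 (Y(a, M) = 4 + (a - a) = 4 + 0 = 4)
m = -471 (m = -751 + 280 = -471)
Y(-23, -23)*(m - 379) = 4*(-471 - 379) = 4*(-850) = -3400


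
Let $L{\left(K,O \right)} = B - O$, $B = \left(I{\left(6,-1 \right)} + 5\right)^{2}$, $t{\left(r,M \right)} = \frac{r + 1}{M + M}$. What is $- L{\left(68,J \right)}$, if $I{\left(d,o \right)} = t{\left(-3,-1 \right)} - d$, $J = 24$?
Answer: $24$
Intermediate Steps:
$t{\left(r,M \right)} = \frac{1 + r}{2 M}$
$I{\left(d,o \right)} = 1 - d$ ($I{\left(d,o \right)} = \frac{1 - 3}{2 \left(-1\right)} - d = \frac{1}{2} \left(-1\right) \left(-2\right) - d = 1 - d$)
$B = 0$ ($B = \left(\left(1 - 6\right) + 5\right)^{2} = \left(-5 + 5\right)^{2} = 0^{2} = 0$)
$L{\left(K,O \right)} = - O$ ($L{\left(K,O \right)} = 0 - O = - O$)
$- L{\left(68,J \right)} = - \left(-1\right) 24 = \left(-1\right) \left(-24\right) = 24$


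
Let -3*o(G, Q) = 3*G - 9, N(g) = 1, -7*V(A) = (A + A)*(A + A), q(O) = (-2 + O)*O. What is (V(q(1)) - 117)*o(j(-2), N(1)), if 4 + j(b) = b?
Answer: -7407/7 ≈ -1058.1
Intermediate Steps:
q(O) = O*(-2 + O)
V(A) = -4*A²/7 (V(A) = -(A + A)*(A + A)/7 = -2*A*2*A/7 = -4*A²/7)
j(b) = -4 + b
o(G, Q) = 3 - G (o(G, Q) = -(3*G - 9)/3 = -(-9 + 3*G)/3 = 3 - G)
(V(q(1)) - 117)*o(j(-2), N(1)) = (-4*(-2 + 1)²/7 - 117)*(3 - (-4 - 2)) = (-4*1²/7 - 117)*(3 - 1*(-6)) = (-4/7*(-1)² - 117)*(3 + 6) = (-4/7*1 - 117)*9 = (-4/7 - 117)*9 = -823/7*9 = -7407/7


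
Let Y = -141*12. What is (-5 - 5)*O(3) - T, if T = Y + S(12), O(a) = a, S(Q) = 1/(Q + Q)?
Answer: 39887/24 ≈ 1662.0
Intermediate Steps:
S(Q) = 1/(2*Q)
Y = -1692
T = -40607/24 (T = -1692 + (½)/12 = -1692 + (½)*(1/12) = -1692 + 1/24 = -40607/24 ≈ -1692.0)
(-5 - 5)*O(3) - T = (-5 - 5)*3 - 1*(-40607/24) = -10*3 + 40607/24 = -30 + 40607/24 = 39887/24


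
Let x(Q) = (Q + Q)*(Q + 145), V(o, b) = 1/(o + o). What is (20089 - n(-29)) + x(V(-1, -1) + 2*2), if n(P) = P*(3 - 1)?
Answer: 42373/2 ≈ 21187.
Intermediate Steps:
V(o, b) = 1/(2*o)
n(P) = 2*P (n(P) = P*2 = 2*P)
x(Q) = 2*Q*(145 + Q) (x(Q) = (2*Q)*(145 + Q) = 2*Q*(145 + Q))
(20089 - n(-29)) + x(V(-1, -1) + 2*2) = (20089 - 2*(-29)) + 2*((1/2)/(-1) + 2*2)*(145 + ((1/2)/(-1) + 2*2)) = (20089 - 1*(-58)) + 2*((1/2)*(-1) + 4)*(145 + ((1/2)*(-1) + 4)) = (20089 + 58) + 2*(-1/2 + 4)*(145 + (-1/2 + 4)) = 20147 + 2*(7/2)*(145 + 7/2) = 20147 + 2*(7/2)*(297/2) = 20147 + 2079/2 = 42373/2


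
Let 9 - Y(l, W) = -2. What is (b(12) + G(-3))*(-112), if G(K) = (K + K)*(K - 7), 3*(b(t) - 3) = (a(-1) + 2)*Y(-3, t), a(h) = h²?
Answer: -8288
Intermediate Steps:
Y(l, W) = 11 (Y(l, W) = 9 - 1*(-2) = 9 + 2 = 11)
b(t) = 14 (b(t) = 3 + (((-1)² + 2)*11)/3 = 3 + ((1 + 2)*11)/3 = 3 + (3*11)/3 = 3 + (⅓)*33 = 3 + 11 = 14)
G(K) = 2*K*(-7 + K) (G(K) = (2*K)*(-7 + K) = 2*K*(-7 + K))
(b(12) + G(-3))*(-112) = (14 + 2*(-3)*(-7 - 3))*(-112) = (14 + 2*(-3)*(-10))*(-112) = (14 + 60)*(-112) = 74*(-112) = -8288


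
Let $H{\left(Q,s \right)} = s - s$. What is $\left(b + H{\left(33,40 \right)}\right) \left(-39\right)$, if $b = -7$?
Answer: $273$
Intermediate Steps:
$H{\left(Q,s \right)} = 0$
$\left(b + H{\left(33,40 \right)}\right) \left(-39\right) = \left(-7 + 0\right) \left(-39\right) = \left(-7\right) \left(-39\right) = 273$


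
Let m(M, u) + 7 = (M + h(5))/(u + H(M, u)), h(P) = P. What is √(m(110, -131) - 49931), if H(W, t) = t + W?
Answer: I*√288446258/76 ≈ 223.47*I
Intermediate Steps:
H(W, t) = W + t
m(M, u) = -7 + (5 + M)/(M + 2*u) (m(M, u) = -7 + (M + 5)/(u + (M + u)) = -7 + (5 + M)/(M + 2*u))
√(m(110, -131) - 49931) = √((5 - 14*(-131) - 6*110)/(110 + 2*(-131)) - 49931) = √((5 + 1834 - 660)/(110 - 262) - 49931) = √(1179/(-152) - 49931) = √(-1/152*1179 - 49931) = √(-1179/152 - 49931) = √(-7590691/152) = I*√288446258/76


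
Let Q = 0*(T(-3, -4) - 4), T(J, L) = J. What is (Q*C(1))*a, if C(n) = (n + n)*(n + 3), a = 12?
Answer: 0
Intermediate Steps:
Q = 0 (Q = 0*(-3 - 4) = 0*(-7) = 0)
C(n) = 2*n*(3 + n) (C(n) = (2*n)*(3 + n) = 2*n*(3 + n))
(Q*C(1))*a = (0*(2*1*(3 + 1)))*12 = (0*(2*1*4))*12 = (0*8)*12 = 0*12 = 0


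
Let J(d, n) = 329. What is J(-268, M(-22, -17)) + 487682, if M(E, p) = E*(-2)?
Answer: 488011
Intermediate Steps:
M(E, p) = -2*E
J(-268, M(-22, -17)) + 487682 = 329 + 487682 = 488011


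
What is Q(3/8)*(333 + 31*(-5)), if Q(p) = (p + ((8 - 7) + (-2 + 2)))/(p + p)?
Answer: 979/3 ≈ 326.33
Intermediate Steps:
Q(p) = (1 + p)/(2*p) (Q(p) = (p + (1 + 0))/((2*p)) = (p + 1)*(1/(2*p)) = (1 + p)*(1/(2*p)) = (1 + p)/(2*p))
Q(3/8)*(333 + 31*(-5)) = ((1 + 3/8)/(2*((3/8))))*(333 + 31*(-5)) = ((1 + 3*(⅛))/(2*((3*(⅛)))))*(333 - 155) = ((1 + 3/8)/(2*(3/8)))*178 = ((½)*(8/3)*(11/8))*178 = (11/6)*178 = 979/3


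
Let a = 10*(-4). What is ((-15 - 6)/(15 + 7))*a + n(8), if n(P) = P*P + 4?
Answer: 1168/11 ≈ 106.18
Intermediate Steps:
n(P) = 4 + P² (n(P) = P² + 4 = 4 + P²)
a = -40
((-15 - 6)/(15 + 7))*a + n(8) = ((-15 - 6)/(15 + 7))*(-40) + (4 + 8²) = -21/22*(-40) + (4 + 64) = -21*1/22*(-40) + 68 = -21/22*(-40) + 68 = 420/11 + 68 = 1168/11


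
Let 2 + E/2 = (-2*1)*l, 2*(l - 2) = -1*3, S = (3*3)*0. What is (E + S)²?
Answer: 36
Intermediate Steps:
S = 0 (S = 9*0 = 0)
l = ½ (l = 2 + (-1*3)/2 = 2 + (½)*(-3) = 2 - 3/2 = ½ ≈ 0.50000)
E = -6 (E = -4 + 2*(-2*1*(½)) = -4 + 2*(-2*½) = -4 + 2*(-1) = -4 - 2 = -6)
(E + S)² = (-6 + 0)² = (-6)² = 36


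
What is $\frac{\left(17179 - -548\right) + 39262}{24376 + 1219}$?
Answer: $\frac{56989}{25595} \approx 2.2266$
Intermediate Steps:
$\frac{\left(17179 - -548\right) + 39262}{24376 + 1219} = \frac{\left(17179 + 548\right) + 39262}{25595} = \left(17727 + 39262\right) \frac{1}{25595} = 56989 \cdot \frac{1}{25595} = \frac{56989}{25595}$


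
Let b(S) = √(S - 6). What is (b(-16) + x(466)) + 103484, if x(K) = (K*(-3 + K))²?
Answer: 46551618048 + I*√22 ≈ 4.6552e+10 + 4.6904*I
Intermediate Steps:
b(S) = √(-6 + S)
x(K) = K²*(-3 + K)²
(b(-16) + x(466)) + 103484 = (√(-6 - 16) + 466²*(-3 + 466)²) + 103484 = (√(-22) + 217156*463²) + 103484 = (I*√22 + 217156*214369) + 103484 = (I*√22 + 46551514564) + 103484 = (46551514564 + I*√22) + 103484 = 46551618048 + I*√22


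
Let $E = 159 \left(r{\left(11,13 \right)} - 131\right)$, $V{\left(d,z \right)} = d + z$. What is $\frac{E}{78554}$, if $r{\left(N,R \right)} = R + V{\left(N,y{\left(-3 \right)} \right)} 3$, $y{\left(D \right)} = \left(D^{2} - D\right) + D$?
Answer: $- \frac{4611}{39277} \approx -0.1174$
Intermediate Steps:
$y{\left(D \right)} = D^{2}$
$r{\left(N,R \right)} = 27 + R + 3 N$ ($r{\left(N,R \right)} = R + \left(N + \left(-3\right)^{2}\right) 3 = R + \left(N + 9\right) 3 = R + \left(9 + N\right) 3 = R + \left(27 + 3 N\right) = 27 + R + 3 N$)
$E = -9222$ ($E = 159 \left(\left(27 + 13 + 3 \cdot 11\right) - 131\right) = 159 \left(\left(27 + 13 + 33\right) - 131\right) = 159 \left(73 - 131\right) = 159 \left(-58\right) = -9222$)
$\frac{E}{78554} = - \frac{9222}{78554} = \left(-9222\right) \frac{1}{78554} = - \frac{4611}{39277}$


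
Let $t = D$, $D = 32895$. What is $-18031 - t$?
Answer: $-50926$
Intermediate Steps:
$t = 32895$
$-18031 - t = -18031 - 32895 = -50926$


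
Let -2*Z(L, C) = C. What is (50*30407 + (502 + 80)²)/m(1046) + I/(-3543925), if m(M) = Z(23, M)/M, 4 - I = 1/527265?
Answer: -6947685304003897559/1868587615125 ≈ -3.7181e+6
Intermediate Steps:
Z(L, C) = -C/2
I = 2109059/527265 (I = 4 - 1/527265 = 2109059/527265 ≈ 4.0000)
m(M) = -½ (m(M) = (-M/2)/M = -½)
(50*30407 + (502 + 80)²)/m(1046) + I/(-3543925) = (50*30407 + (502 + 80)²)/(-½) + (2109059/527265)/(-3543925) = (1520350 + 582²)*(-2) + (2109059/527265)*(-1/3543925) = (1520350 + 338724)*(-2) - 2109059/1868587615125 = 1859074*(-2) - 2109059/1868587615125 = -3718148 - 2109059/1868587615125 = -6947685304003897559/1868587615125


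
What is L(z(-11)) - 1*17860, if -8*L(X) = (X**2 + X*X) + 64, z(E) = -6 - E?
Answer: -71497/4 ≈ -17874.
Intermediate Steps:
L(X) = -8 - X**2/4 (L(X) = -((X**2 + X*X) + 64)/8 = -((X**2 + X**2) + 64)/8 = -(2*X**2 + 64)/8 = -(64 + 2*X**2)/8 = -8 - X**2/4)
L(z(-11)) - 1*17860 = (-8 - (-6 - 1*(-11))**2/4) - 1*17860 = (-8 - (-6 + 11)**2/4) - 17860 = (-8 - 1/4*5**2) - 17860 = (-8 - 1/4*25) - 17860 = (-8 - 25/4) - 17860 = -57/4 - 17860 = -71497/4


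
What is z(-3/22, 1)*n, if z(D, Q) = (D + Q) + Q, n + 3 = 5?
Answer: 41/11 ≈ 3.7273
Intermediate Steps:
n = 2 (n = -3 + 5 = 2)
z(D, Q) = D + 2*Q
z(-3/22, 1)*n = (-3/22 + 2*1)*2 = (-3*1/22 + 2)*2 = (-3/22 + 2)*2 = (41/22)*2 = 41/11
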